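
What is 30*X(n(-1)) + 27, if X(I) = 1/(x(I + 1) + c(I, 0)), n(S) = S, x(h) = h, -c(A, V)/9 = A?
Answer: 91/3 ≈ 30.333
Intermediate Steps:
c(A, V) = -9*A
X(I) = 1/(1 - 8*I) (X(I) = 1/((I + 1) - 9*I) = 1/((1 + I) - 9*I) = 1/(1 - 8*I))
30*X(n(-1)) + 27 = 30*(-1/(-1 + 8*(-1))) + 27 = 30*(-1/(-1 - 8)) + 27 = 30*(-1/(-9)) + 27 = 30*(-1*(-⅑)) + 27 = 30*(⅑) + 27 = 10/3 + 27 = 91/3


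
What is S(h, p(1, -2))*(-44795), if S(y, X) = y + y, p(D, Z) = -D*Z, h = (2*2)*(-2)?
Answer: 716720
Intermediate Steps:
h = -8 (h = 4*(-2) = -8)
p(D, Z) = -D*Z
S(y, X) = 2*y
S(h, p(1, -2))*(-44795) = (2*(-8))*(-44795) = -16*(-44795) = 716720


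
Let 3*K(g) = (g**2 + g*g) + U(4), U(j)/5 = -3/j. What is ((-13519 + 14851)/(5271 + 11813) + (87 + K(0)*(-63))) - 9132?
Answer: -153178083/17084 ≈ -8966.2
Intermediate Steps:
U(j) = -15/j (U(j) = 5*(-3/j) = -15/j)
K(g) = -5/4 + 2*g**2/3 (K(g) = ((g**2 + g*g) - 15/4)/3 = ((g**2 + g**2) - 15*1/4)/3 = (2*g**2 - 15/4)/3 = (-15/4 + 2*g**2)/3 = -5/4 + 2*g**2/3)
((-13519 + 14851)/(5271 + 11813) + (87 + K(0)*(-63))) - 9132 = ((-13519 + 14851)/(5271 + 11813) + (87 + (-5/4 + (2/3)*0**2)*(-63))) - 9132 = (1332/17084 + (87 + (-5/4 + (2/3)*0)*(-63))) - 9132 = (1332*(1/17084) + (87 + (-5/4 + 0)*(-63))) - 9132 = (333/4271 + (87 - 5/4*(-63))) - 9132 = (333/4271 + (87 + 315/4)) - 9132 = (333/4271 + 663/4) - 9132 = 2833005/17084 - 9132 = -153178083/17084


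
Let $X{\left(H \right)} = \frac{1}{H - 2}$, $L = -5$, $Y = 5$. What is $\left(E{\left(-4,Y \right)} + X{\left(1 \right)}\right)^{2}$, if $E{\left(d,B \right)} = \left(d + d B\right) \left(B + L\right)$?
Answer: $1$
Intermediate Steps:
$X{\left(H \right)} = \frac{1}{-2 + H}$
$E{\left(d,B \right)} = \left(-5 + B\right) \left(d + B d\right)$ ($E{\left(d,B \right)} = \left(d + d B\right) \left(B - 5\right) = \left(d + B d\right) \left(-5 + B\right) = \left(-5 + B\right) \left(d + B d\right)$)
$\left(E{\left(-4,Y \right)} + X{\left(1 \right)}\right)^{2} = \left(- 4 \left(-5 + 5^{2} - 20\right) + \frac{1}{-2 + 1}\right)^{2} = \left(- 4 \left(-5 + 25 - 20\right) + \frac{1}{-1}\right)^{2} = \left(\left(-4\right) 0 - 1\right)^{2} = \left(0 - 1\right)^{2} = \left(-1\right)^{2} = 1$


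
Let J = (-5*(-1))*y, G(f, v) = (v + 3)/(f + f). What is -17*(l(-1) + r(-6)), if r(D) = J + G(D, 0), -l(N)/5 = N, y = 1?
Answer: -663/4 ≈ -165.75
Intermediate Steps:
G(f, v) = (3 + v)/(2*f) (G(f, v) = (3 + v)/((2*f)) = (3 + v)*(1/(2*f)) = (3 + v)/(2*f))
l(N) = -5*N
J = 5 (J = -5*(-1)*1 = 5*1 = 5)
r(D) = 5 + 3/(2*D) (r(D) = 5 + (3 + 0)/(2*D) = 5 + (½)*3/D = 5 + 3/(2*D))
-17*(l(-1) + r(-6)) = -17*(-5*(-1) + (5 + (3/2)/(-6))) = -17*(5 + (5 + (3/2)*(-⅙))) = -17*(5 + (5 - ¼)) = -17*(5 + 19/4) = -17*39/4 = -663/4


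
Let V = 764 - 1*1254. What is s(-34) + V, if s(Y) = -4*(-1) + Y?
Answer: -520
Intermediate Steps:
V = -490 (V = 764 - 1254 = -490)
s(Y) = 4 + Y
s(-34) + V = (4 - 34) - 490 = -30 - 490 = -520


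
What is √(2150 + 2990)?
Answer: 2*√1285 ≈ 71.694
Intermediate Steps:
√(2150 + 2990) = √5140 = 2*√1285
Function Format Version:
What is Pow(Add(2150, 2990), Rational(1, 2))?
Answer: Mul(2, Pow(1285, Rational(1, 2))) ≈ 71.694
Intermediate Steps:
Pow(Add(2150, 2990), Rational(1, 2)) = Pow(5140, Rational(1, 2)) = Mul(2, Pow(1285, Rational(1, 2)))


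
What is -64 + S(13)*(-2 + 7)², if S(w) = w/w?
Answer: -39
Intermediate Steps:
S(w) = 1
-64 + S(13)*(-2 + 7)² = -64 + 1*(-2 + 7)² = -64 + 1*5² = -64 + 1*25 = -64 + 25 = -39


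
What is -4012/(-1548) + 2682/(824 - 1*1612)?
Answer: -123785/152478 ≈ -0.81182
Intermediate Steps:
-4012/(-1548) + 2682/(824 - 1*1612) = -4012*(-1/1548) + 2682/(824 - 1612) = 1003/387 + 2682/(-788) = 1003/387 + 2682*(-1/788) = 1003/387 - 1341/394 = -123785/152478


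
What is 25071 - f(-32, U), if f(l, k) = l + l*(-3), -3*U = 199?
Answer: 25007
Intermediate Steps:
U = -199/3 (U = -⅓*199 = -199/3 ≈ -66.333)
f(l, k) = -2*l (f(l, k) = l - 3*l = -2*l)
25071 - f(-32, U) = 25071 - (-2)*(-32) = 25071 - 1*64 = 25071 - 64 = 25007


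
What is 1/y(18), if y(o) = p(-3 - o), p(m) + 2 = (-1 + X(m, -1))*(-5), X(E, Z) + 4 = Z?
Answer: 1/28 ≈ 0.035714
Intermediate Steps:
X(E, Z) = -4 + Z
p(m) = 28 (p(m) = -2 + (-1 + (-4 - 1))*(-5) = -2 + (-1 - 5)*(-5) = -2 - 6*(-5) = -2 + 30 = 28)
y(o) = 28
1/y(18) = 1/28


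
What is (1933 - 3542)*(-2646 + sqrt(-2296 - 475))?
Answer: 4257414 - 1609*I*sqrt(2771) ≈ 4.2574e+6 - 84698.0*I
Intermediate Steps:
(1933 - 3542)*(-2646 + sqrt(-2296 - 475)) = -1609*(-2646 + sqrt(-2771)) = -1609*(-2646 + I*sqrt(2771)) = 4257414 - 1609*I*sqrt(2771)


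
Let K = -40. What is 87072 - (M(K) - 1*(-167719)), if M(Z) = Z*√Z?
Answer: -80647 + 80*I*√10 ≈ -80647.0 + 252.98*I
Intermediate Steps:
M(Z) = Z^(3/2)
87072 - (M(K) - 1*(-167719)) = 87072 - ((-40)^(3/2) - 1*(-167719)) = 87072 - (-80*I*√10 + 167719) = 87072 - (167719 - 80*I*√10) = 87072 + (-167719 + 80*I*√10) = -80647 + 80*I*√10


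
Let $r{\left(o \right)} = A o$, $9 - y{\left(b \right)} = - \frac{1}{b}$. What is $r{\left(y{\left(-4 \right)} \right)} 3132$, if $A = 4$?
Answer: $109620$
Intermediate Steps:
$y{\left(b \right)} = 9 + \frac{1}{b}$ ($y{\left(b \right)} = 9 - - \frac{1}{b} = 9 + \frac{1}{b}$)
$r{\left(o \right)} = 4 o$
$r{\left(y{\left(-4 \right)} \right)} 3132 = 4 \left(9 + \frac{1}{-4}\right) 3132 = 4 \left(9 - \frac{1}{4}\right) 3132 = 4 \cdot \frac{35}{4} \cdot 3132 = 35 \cdot 3132 = 109620$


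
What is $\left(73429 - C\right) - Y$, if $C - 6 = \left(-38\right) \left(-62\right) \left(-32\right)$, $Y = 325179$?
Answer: $-176364$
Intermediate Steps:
$C = -75386$ ($C = 6 + \left(-38\right) \left(-62\right) \left(-32\right) = 6 + 2356 \left(-32\right) = 6 - 75392 = -75386$)
$\left(73429 - C\right) - Y = \left(73429 - -75386\right) - 325179 = \left(73429 + 75386\right) - 325179 = 148815 - 325179 = -176364$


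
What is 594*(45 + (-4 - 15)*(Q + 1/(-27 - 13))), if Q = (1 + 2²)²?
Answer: -5102757/20 ≈ -2.5514e+5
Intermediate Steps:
Q = 25 (Q = (1 + 4)² = 5² = 25)
594*(45 + (-4 - 15)*(Q + 1/(-27 - 13))) = 594*(45 + (-4 - 15)*(25 + 1/(-27 - 13))) = 594*(45 - 19*(25 + 1/(-40))) = 594*(45 - 19*(25 - 1/40)) = 594*(45 - 19*999/40) = 594*(45 - 18981/40) = 594*(-17181/40) = -5102757/20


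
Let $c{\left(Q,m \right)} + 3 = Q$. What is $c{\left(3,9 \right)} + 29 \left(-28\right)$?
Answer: $-812$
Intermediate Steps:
$c{\left(Q,m \right)} = -3 + Q$
$c{\left(3,9 \right)} + 29 \left(-28\right) = \left(-3 + 3\right) + 29 \left(-28\right) = 0 - 812 = -812$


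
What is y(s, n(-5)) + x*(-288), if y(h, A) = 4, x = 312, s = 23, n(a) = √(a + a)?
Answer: -89852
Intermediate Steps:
n(a) = √2*√a (n(a) = √(2*a) = √2*√a)
y(s, n(-5)) + x*(-288) = 4 + 312*(-288) = 4 - 89856 = -89852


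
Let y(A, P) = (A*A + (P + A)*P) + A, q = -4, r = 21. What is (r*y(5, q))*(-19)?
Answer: -10374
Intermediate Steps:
y(A, P) = A + A² + P*(A + P) (y(A, P) = (A² + (A + P)*P) + A = (A² + P*(A + P)) + A = A + A² + P*(A + P))
(r*y(5, q))*(-19) = (21*(5 + 5² + (-4)² + 5*(-4)))*(-19) = (21*(5 + 25 + 16 - 20))*(-19) = (21*26)*(-19) = 546*(-19) = -10374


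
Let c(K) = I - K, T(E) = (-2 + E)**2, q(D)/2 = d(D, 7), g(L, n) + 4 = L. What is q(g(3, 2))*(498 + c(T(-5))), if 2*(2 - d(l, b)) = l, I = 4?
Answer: 2265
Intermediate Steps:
g(L, n) = -4 + L
d(l, b) = 2 - l/2
q(D) = 4 - D (q(D) = 2*(2 - D/2) = 4 - D)
c(K) = 4 - K
q(g(3, 2))*(498 + c(T(-5))) = (4 - (-4 + 3))*(498 + (4 - (-2 - 5)**2)) = (4 - 1*(-1))*(498 + (4 - 1*(-7)**2)) = (4 + 1)*(498 + (4 - 1*49)) = 5*(498 + (4 - 49)) = 5*(498 - 45) = 5*453 = 2265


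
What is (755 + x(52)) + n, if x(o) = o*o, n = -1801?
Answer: 1658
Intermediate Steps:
x(o) = o²
(755 + x(52)) + n = (755 + 52²) - 1801 = (755 + 2704) - 1801 = 3459 - 1801 = 1658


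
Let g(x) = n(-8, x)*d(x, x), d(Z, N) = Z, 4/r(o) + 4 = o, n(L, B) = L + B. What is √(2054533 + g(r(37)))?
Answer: √2237385397/33 ≈ 1433.4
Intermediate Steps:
n(L, B) = B + L
r(o) = 4/(-4 + o)
g(x) = x*(-8 + x) (g(x) = (x - 8)*x = (-8 + x)*x = x*(-8 + x))
√(2054533 + g(r(37))) = √(2054533 + (4/(-4 + 37))*(-8 + 4/(-4 + 37))) = √(2054533 + (4/33)*(-8 + 4/33)) = √(2054533 + (4*(1/33))*(-8 + 4*(1/33))) = √(2054533 + 4*(-8 + 4/33)/33) = √(2054533 + (4/33)*(-260/33)) = √(2054533 - 1040/1089) = √(2237385397/1089) = √2237385397/33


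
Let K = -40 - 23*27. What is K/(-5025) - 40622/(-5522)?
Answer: 103887796/13874025 ≈ 7.4879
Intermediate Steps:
K = -661 (K = -40 - 621 = -661)
K/(-5025) - 40622/(-5522) = -661/(-5025) - 40622/(-5522) = -661*(-1/5025) - 40622*(-1/5522) = 661/5025 + 20311/2761 = 103887796/13874025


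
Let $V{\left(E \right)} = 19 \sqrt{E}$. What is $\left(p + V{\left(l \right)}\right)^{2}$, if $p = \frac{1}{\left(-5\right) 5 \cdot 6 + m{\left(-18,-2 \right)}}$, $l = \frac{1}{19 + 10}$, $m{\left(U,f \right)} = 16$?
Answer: $\frac{6482145}{520724} - \frac{19 \sqrt{29}}{1943} \approx 12.396$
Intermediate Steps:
$l = \frac{1}{29} \approx 0.034483$
$p = - \frac{1}{134}$ ($p = \frac{1}{\left(-5\right) 5 \cdot 6 + 16} = \frac{1}{\left(-25\right) 6 + 16} = \frac{1}{-150 + 16} = \frac{1}{-134} = - \frac{1}{134} \approx -0.0074627$)
$\left(p + V{\left(l \right)}\right)^{2} = \left(- \frac{1}{134} + \frac{19}{\sqrt{29}}\right)^{2} = \left(- \frac{1}{134} + 19 \frac{\sqrt{29}}{29}\right)^{2} = \left(- \frac{1}{134} + \frac{19 \sqrt{29}}{29}\right)^{2}$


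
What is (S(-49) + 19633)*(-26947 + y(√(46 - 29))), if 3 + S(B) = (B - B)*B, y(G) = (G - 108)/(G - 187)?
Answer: -543769108675/1028 - 775385*√17/17476 ≈ -5.2896e+8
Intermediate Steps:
y(G) = (-108 + G)/(-187 + G)
S(B) = -3 (S(B) = -3 + (B - B)*B = -3 + 0*B = -3 + 0 = -3)
(S(-49) + 19633)*(-26947 + y(√(46 - 29))) = (-3 + 19633)*(-26947 + (-108 + √(46 - 29))/(-187 + √(46 - 29))) = 19630*(-26947 + (-108 + √17)/(-187 + √17)) = -528969610 + 19630*(-108 + √17)/(-187 + √17)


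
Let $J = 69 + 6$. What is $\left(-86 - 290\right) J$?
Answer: $-28200$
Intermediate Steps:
$J = 75$
$\left(-86 - 290\right) J = \left(-86 - 290\right) 75 = \left(-376\right) 75 = -28200$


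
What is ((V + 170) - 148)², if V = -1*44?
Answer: 484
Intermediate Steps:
V = -44
((V + 170) - 148)² = ((-44 + 170) - 148)² = (126 - 148)² = (-22)² = 484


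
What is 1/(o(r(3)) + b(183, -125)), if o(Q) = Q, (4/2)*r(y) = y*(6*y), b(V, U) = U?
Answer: -1/98 ≈ -0.010204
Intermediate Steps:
r(y) = 3*y**2 (r(y) = (y*(6*y))/2 = (6*y**2)/2 = 3*y**2)
1/(o(r(3)) + b(183, -125)) = 1/(3*3**2 - 125) = 1/(3*9 - 125) = 1/(27 - 125) = 1/(-98) = -1/98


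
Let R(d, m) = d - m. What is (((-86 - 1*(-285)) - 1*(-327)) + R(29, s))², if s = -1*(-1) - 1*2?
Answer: 309136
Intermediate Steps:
s = -1 (s = 1 - 2 = -1)
(((-86 - 1*(-285)) - 1*(-327)) + R(29, s))² = (((-86 - 1*(-285)) - 1*(-327)) + (29 - 1*(-1)))² = (((-86 + 285) + 327) + (29 + 1))² = ((199 + 327) + 30)² = (526 + 30)² = 556² = 309136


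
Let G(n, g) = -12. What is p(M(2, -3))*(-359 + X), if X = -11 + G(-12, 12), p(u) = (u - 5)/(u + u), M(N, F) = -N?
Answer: -1337/2 ≈ -668.50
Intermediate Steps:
p(u) = (-5 + u)/(2*u) (p(u) = (-5 + u)/((2*u)) = (-5 + u)*(1/(2*u)) = (-5 + u)/(2*u))
X = -23 (X = -11 - 12 = -23)
p(M(2, -3))*(-359 + X) = ((-5 - 1*2)/(2*((-1*2))))*(-359 - 23) = ((½)*(-5 - 2)/(-2))*(-382) = ((½)*(-½)*(-7))*(-382) = (7/4)*(-382) = -1337/2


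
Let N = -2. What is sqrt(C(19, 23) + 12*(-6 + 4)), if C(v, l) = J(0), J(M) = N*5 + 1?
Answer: I*sqrt(33) ≈ 5.7446*I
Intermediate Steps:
J(M) = -9 (J(M) = -2*5 + 1 = -10 + 1 = -9)
C(v, l) = -9
sqrt(C(19, 23) + 12*(-6 + 4)) = sqrt(-9 + 12*(-6 + 4)) = sqrt(-9 + 12*(-2)) = sqrt(-9 - 24) = sqrt(-33) = I*sqrt(33)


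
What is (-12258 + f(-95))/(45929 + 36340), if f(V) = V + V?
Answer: -12448/82269 ≈ -0.15131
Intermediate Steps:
f(V) = 2*V
(-12258 + f(-95))/(45929 + 36340) = (-12258 + 2*(-95))/(45929 + 36340) = (-12258 - 190)/82269 = -12448*1/82269 = -12448/82269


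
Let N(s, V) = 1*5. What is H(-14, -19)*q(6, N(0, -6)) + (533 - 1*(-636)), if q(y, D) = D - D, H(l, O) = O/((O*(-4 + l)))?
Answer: 1169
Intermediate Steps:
H(l, O) = 1/(-4 + l) (H(l, O) = O*(1/(O*(-4 + l))) = 1/(-4 + l))
N(s, V) = 5
q(y, D) = 0
H(-14, -19)*q(6, N(0, -6)) + (533 - 1*(-636)) = 0/(-4 - 14) + (533 - 1*(-636)) = 0/(-18) + (533 + 636) = -1/18*0 + 1169 = 0 + 1169 = 1169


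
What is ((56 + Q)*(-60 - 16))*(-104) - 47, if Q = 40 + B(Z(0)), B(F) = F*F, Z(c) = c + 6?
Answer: 1043281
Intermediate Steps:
Z(c) = 6 + c
B(F) = F**2
Q = 76 (Q = 40 + (6 + 0)**2 = 40 + 6**2 = 40 + 36 = 76)
((56 + Q)*(-60 - 16))*(-104) - 47 = ((56 + 76)*(-60 - 16))*(-104) - 47 = (132*(-76))*(-104) - 47 = -10032*(-104) - 47 = 1043328 - 47 = 1043281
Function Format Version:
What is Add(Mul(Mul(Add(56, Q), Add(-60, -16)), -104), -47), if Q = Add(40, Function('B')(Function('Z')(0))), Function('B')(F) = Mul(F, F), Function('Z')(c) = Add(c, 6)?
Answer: 1043281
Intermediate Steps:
Function('Z')(c) = Add(6, c)
Function('B')(F) = Pow(F, 2)
Q = 76 (Q = Add(40, Pow(Add(6, 0), 2)) = Add(40, Pow(6, 2)) = Add(40, 36) = 76)
Add(Mul(Mul(Add(56, Q), Add(-60, -16)), -104), -47) = Add(Mul(Mul(Add(56, 76), Add(-60, -16)), -104), -47) = Add(Mul(Mul(132, -76), -104), -47) = Add(Mul(-10032, -104), -47) = Add(1043328, -47) = 1043281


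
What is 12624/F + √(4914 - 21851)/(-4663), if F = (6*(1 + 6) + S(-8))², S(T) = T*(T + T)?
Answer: 3156/7225 - I*√16937/4663 ≈ 0.43682 - 0.02791*I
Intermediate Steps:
S(T) = 2*T² (S(T) = T*(2*T) = 2*T²)
F = 28900 (F = (6*(1 + 6) + 2*(-8)²)² = (6*7 + 2*64)² = (42 + 128)² = 170² = 28900)
12624/F + √(4914 - 21851)/(-4663) = 12624/28900 + √(4914 - 21851)/(-4663) = 12624*(1/28900) + √(-16937)*(-1/4663) = 3156/7225 + (I*√16937)*(-1/4663) = 3156/7225 - I*√16937/4663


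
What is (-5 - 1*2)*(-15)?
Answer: 105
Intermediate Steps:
(-5 - 1*2)*(-15) = (-5 - 2)*(-15) = -7*(-15) = 105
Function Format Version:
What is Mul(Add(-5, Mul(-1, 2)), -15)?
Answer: 105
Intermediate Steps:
Mul(Add(-5, Mul(-1, 2)), -15) = Mul(Add(-5, -2), -15) = Mul(-7, -15) = 105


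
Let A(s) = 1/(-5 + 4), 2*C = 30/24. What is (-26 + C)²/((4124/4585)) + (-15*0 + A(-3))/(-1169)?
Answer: 220874940721/308541184 ≈ 715.87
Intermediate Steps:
C = 5/8 (C = (30/24)/2 = (30*(1/24))/2 = (½)*(5/4) = 5/8 ≈ 0.62500)
A(s) = -1 (A(s) = 1/(-1) = -1)
(-26 + C)²/((4124/4585)) + (-15*0 + A(-3))/(-1169) = (-26 + 5/8)²/((4124/4585)) + (-15*0 - 1)/(-1169) = (-203/8)²/((4124*(1/4585))) + (0 - 1)*(-1/1169) = 41209/(64*(4124/4585)) - 1*(-1/1169) = (41209/64)*(4585/4124) + 1/1169 = 188943265/263936 + 1/1169 = 220874940721/308541184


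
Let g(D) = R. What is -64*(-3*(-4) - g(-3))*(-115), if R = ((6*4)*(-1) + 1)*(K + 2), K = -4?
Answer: -250240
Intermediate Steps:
R = 46 (R = ((6*4)*(-1) + 1)*(-4 + 2) = (24*(-1) + 1)*(-2) = (-24 + 1)*(-2) = -23*(-2) = 46)
g(D) = 46
-64*(-3*(-4) - g(-3))*(-115) = -64*(-3*(-4) - 1*46)*(-115) = -64*(12 - 46)*(-115) = -64*(-34)*(-115) = 2176*(-115) = -250240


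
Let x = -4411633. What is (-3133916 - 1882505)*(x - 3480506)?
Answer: 39590291814519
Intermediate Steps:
(-3133916 - 1882505)*(x - 3480506) = (-3133916 - 1882505)*(-4411633 - 3480506) = -5016421*(-7892139) = 39590291814519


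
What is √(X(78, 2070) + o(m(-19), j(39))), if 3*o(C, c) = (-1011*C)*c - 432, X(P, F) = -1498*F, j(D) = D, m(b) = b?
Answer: 31*I*√2967 ≈ 1688.6*I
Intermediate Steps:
o(C, c) = -144 - 337*C*c (o(C, c) = ((-1011*C)*c - 432)/3 = (-1011*C*c - 432)/3 = (-432 - 1011*C*c)/3 = -144 - 337*C*c)
√(X(78, 2070) + o(m(-19), j(39))) = √(-1498*2070 + (-144 - 337*(-19)*39)) = √(-3100860 + (-144 + 249717)) = √(-3100860 + 249573) = √(-2851287) = 31*I*√2967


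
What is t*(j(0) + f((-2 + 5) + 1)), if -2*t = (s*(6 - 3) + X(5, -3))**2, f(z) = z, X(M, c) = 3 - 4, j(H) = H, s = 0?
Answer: -2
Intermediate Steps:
X(M, c) = -1
t = -1/2 (t = -(0*(6 - 3) - 1)**2/2 = -(0*3 - 1)**2/2 = -(0 - 1)**2/2 = -1/2*(-1)**2 = -1/2*1 = -1/2 ≈ -0.50000)
t*(j(0) + f((-2 + 5) + 1)) = -(0 + ((-2 + 5) + 1))/2 = -(0 + (3 + 1))/2 = -(0 + 4)/2 = -1/2*4 = -2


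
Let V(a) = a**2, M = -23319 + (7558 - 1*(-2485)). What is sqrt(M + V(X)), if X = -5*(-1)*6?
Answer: 2*I*sqrt(3094) ≈ 111.25*I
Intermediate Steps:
M = -13276 (M = -23319 + (7558 + 2485) = -23319 + 10043 = -13276)
X = 30 (X = 5*6 = 30)
sqrt(M + V(X)) = sqrt(-13276 + 30**2) = sqrt(-13276 + 900) = sqrt(-12376) = 2*I*sqrt(3094)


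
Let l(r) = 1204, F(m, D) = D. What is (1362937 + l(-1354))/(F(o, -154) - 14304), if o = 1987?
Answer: -1364141/14458 ≈ -94.352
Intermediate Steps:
(1362937 + l(-1354))/(F(o, -154) - 14304) = (1362937 + 1204)/(-154 - 14304) = 1364141/(-14458) = 1364141*(-1/14458) = -1364141/14458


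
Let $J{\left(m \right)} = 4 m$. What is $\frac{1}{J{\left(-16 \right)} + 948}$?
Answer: $\frac{1}{884} \approx 0.0011312$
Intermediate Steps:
$\frac{1}{J{\left(-16 \right)} + 948} = \frac{1}{4 \left(-16\right) + 948} = \frac{1}{-64 + 948} = \frac{1}{884}$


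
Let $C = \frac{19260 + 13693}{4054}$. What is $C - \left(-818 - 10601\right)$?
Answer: $\frac{46325579}{4054} \approx 11427.0$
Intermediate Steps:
$C = \frac{32953}{4054}$ ($C = 32953 \cdot \frac{1}{4054} = \frac{32953}{4054} \approx 8.1285$)
$C - \left(-818 - 10601\right) = \frac{32953}{4054} - \left(-818 - 10601\right) = \frac{32953}{4054} - -11419 = \frac{32953}{4054} + 11419 = \frac{46325579}{4054}$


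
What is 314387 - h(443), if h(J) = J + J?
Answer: 313501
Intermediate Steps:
h(J) = 2*J
314387 - h(443) = 314387 - 2*443 = 314387 - 1*886 = 314387 - 886 = 313501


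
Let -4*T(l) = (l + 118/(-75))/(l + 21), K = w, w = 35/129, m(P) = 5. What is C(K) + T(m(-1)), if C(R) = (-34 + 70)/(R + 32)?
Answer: 35153309/32471400 ≈ 1.0826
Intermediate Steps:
w = 35/129 (w = 35*(1/129) = 35/129 ≈ 0.27132)
K = 35/129 ≈ 0.27132
C(R) = 36/(32 + R)
T(l) = -(-118/75 + l)/(4*(21 + l)) (T(l) = -(l + 118/(-75))/(4*(l + 21)) = -(l + 118*(-1/75))/(4*(21 + l)) = -(l - 118/75)/(4*(21 + l)) = -(-118/75 + l)/(4*(21 + l)))
C(K) + T(m(-1)) = 36/(32 + 35/129) + (118 - 75*5)/(300*(21 + 5)) = 36/(4163/129) + (1/300)*(118 - 375)/26 = 36*(129/4163) + (1/300)*(1/26)*(-257) = 4644/4163 - 257/7800 = 35153309/32471400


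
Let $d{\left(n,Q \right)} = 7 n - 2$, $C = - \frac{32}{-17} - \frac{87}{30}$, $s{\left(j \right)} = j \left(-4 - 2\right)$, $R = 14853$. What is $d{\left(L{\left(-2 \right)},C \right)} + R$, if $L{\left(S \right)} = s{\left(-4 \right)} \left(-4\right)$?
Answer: $14179$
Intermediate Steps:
$s{\left(j \right)} = - 6 j$ ($s{\left(j \right)} = j \left(-6\right) = - 6 j$)
$L{\left(S \right)} = -96$ ($L{\left(S \right)} = \left(-6\right) \left(-4\right) \left(-4\right) = 24 \left(-4\right) = -96$)
$C = - \frac{173}{170}$ ($C = \left(-32\right) \left(- \frac{1}{17}\right) - \frac{29}{10} = \frac{32}{17} - \frac{29}{10} = - \frac{173}{170} \approx -1.0176$)
$d{\left(n,Q \right)} = -2 + 7 n$
$d{\left(L{\left(-2 \right)},C \right)} + R = \left(-2 + 7 \left(-96\right)\right) + 14853 = \left(-2 - 672\right) + 14853 = -674 + 14853 = 14179$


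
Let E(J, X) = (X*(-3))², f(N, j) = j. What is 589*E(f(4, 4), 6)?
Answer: 190836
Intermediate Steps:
E(J, X) = 9*X² (E(J, X) = (-3*X)² = 9*X²)
589*E(f(4, 4), 6) = 589*(9*6²) = 589*(9*36) = 589*324 = 190836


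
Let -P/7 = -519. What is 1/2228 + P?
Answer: 8094325/2228 ≈ 3633.0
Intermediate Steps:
P = 3633 (P = -7*(-519) = 3633)
1/2228 + P = 1/2228 + 3633 = 8094325/2228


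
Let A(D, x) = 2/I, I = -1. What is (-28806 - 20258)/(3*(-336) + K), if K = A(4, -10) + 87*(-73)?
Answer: 49064/7361 ≈ 6.6654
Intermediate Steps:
A(D, x) = -2 (A(D, x) = 2/(-1) = 2*(-1) = -2)
K = -6353 (K = -2 + 87*(-73) = -2 - 6351 = -6353)
(-28806 - 20258)/(3*(-336) + K) = (-28806 - 20258)/(3*(-336) - 6353) = -49064/(-1008 - 6353) = -49064/(-7361) = -49064*(-1/7361) = 49064/7361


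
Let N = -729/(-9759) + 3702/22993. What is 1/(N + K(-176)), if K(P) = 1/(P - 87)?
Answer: 19671408227/4561868786 ≈ 4.3121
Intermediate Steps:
K(P) = 1/(-87 + P)
N = 17629905/74796229 (N = -729*(-1/9759) + 3702*(1/22993) = 243/3253 + 3702/22993 = 17629905/74796229 ≈ 0.23571)
1/(N + K(-176)) = 1/(17629905/74796229 + 1/(-87 - 176)) = 1/(17629905/74796229 + 1/(-263)) = 1/(17629905/74796229 - 1/263) = 1/(4561868786/19671408227) = 19671408227/4561868786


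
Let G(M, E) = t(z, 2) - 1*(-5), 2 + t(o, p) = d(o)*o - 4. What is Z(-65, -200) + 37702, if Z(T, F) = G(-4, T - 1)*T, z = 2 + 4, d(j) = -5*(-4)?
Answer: 29967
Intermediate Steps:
d(j) = 20
z = 6
t(o, p) = -6 + 20*o (t(o, p) = -2 + (20*o - 4) = -2 + (-4 + 20*o) = -6 + 20*o)
G(M, E) = 119 (G(M, E) = (-6 + 20*6) - 1*(-5) = (-6 + 120) + 5 = 114 + 5 = 119)
Z(T, F) = 119*T
Z(-65, -200) + 37702 = 119*(-65) + 37702 = -7735 + 37702 = 29967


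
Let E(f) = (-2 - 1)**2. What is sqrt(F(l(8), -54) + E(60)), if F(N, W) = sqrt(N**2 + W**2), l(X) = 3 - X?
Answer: sqrt(9 + sqrt(2941)) ≈ 7.9518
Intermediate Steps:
E(f) = 9 (E(f) = (-3)**2 = 9)
sqrt(F(l(8), -54) + E(60)) = sqrt(sqrt((3 - 1*8)**2 + (-54)**2) + 9) = sqrt(sqrt((3 - 8)**2 + 2916) + 9) = sqrt(sqrt((-5)**2 + 2916) + 9) = sqrt(sqrt(25 + 2916) + 9) = sqrt(sqrt(2941) + 9) = sqrt(9 + sqrt(2941))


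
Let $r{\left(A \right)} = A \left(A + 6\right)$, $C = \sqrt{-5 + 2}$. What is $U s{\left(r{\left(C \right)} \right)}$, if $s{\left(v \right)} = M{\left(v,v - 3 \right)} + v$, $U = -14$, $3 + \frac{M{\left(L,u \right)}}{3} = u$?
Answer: $420 - 336 i \sqrt{3} \approx 420.0 - 581.97 i$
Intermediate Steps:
$M{\left(L,u \right)} = -9 + 3 u$
$C = i \sqrt{3}$ ($C = \sqrt{-3} = i \sqrt{3} \approx 1.732 i$)
$r{\left(A \right)} = A \left(6 + A\right)$
$s{\left(v \right)} = -18 + 4 v$ ($s{\left(v \right)} = \left(-9 + 3 \left(v - 3\right)\right) + v = \left(-9 + 3 \left(-3 + v\right)\right) + v = \left(-9 + \left(-9 + 3 v\right)\right) + v = \left(-18 + 3 v\right) + v = -18 + 4 v$)
$U s{\left(r{\left(C \right)} \right)} = - 14 \left(-18 + 4 i \sqrt{3} \left(6 + i \sqrt{3}\right)\right) = 252 - 56 i \sqrt{3} \left(6 + i \sqrt{3}\right)$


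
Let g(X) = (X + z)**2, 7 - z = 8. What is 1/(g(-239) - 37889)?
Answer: 1/19711 ≈ 5.0733e-5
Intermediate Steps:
z = -1 (z = 7 - 1*8 = 7 - 8 = -1)
g(X) = (-1 + X)**2 (g(X) = (X - 1)**2 = (-1 + X)**2)
1/(g(-239) - 37889) = 1/((-1 - 239)**2 - 37889) = 1/((-240)**2 - 37889) = 1/(57600 - 37889) = 1/19711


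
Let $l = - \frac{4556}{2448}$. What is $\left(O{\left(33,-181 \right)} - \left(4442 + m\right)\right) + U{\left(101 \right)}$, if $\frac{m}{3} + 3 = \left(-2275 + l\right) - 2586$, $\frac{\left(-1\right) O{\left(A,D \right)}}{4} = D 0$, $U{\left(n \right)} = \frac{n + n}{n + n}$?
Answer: $\frac{121879}{12} \approx 10157.0$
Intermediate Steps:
$U{\left(n \right)} = 1$ ($U{\left(n \right)} = \frac{2 n}{2 n} = 2 n \frac{1}{2 n} = 1$)
$O{\left(A,D \right)} = 0$ ($O{\left(A,D \right)} = - 4 D 0 = \left(-4\right) 0 = 0$)
$l = - \frac{67}{36}$ ($l = \left(-4556\right) \frac{1}{2448} = - \frac{67}{36} \approx -1.8611$)
$m = - \frac{175171}{12}$ ($m = -9 + 3 \left(\left(-2275 - \frac{67}{36}\right) - 2586\right) = -9 + 3 \left(- \frac{81967}{36} - 2586\right) = -9 + 3 \left(- \frac{175063}{36}\right) = -9 - \frac{175063}{12} = - \frac{175171}{12} \approx -14598.0$)
$\left(O{\left(33,-181 \right)} - \left(4442 + m\right)\right) + U{\left(101 \right)} = \left(0 - - \frac{121867}{12}\right) + 1 = \left(0 + \left(-4442 + \frac{175171}{12}\right)\right) + 1 = \left(0 + \frac{121867}{12}\right) + 1 = \frac{121867}{12} + 1 = \frac{121879}{12}$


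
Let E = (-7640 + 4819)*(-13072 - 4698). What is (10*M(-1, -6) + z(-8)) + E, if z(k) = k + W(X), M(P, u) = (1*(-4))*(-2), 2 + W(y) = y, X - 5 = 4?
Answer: 50129249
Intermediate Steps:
X = 9 (X = 5 + 4 = 9)
W(y) = -2 + y
M(P, u) = 8 (M(P, u) = -4*(-2) = 8)
z(k) = 7 + k (z(k) = k + (-2 + 9) = k + 7 = 7 + k)
E = 50129170 (E = -2821*(-17770) = 50129170)
(10*M(-1, -6) + z(-8)) + E = (10*8 + (7 - 8)) + 50129170 = (80 - 1) + 50129170 = 79 + 50129170 = 50129249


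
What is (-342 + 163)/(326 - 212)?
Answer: -179/114 ≈ -1.5702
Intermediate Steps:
(-342 + 163)/(326 - 212) = -179/114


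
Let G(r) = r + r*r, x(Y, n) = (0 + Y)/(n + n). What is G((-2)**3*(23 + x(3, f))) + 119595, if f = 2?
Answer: 155505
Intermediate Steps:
x(Y, n) = Y/(2*n) (x(Y, n) = Y/((2*n)) = Y*(1/(2*n)) = Y/(2*n))
G(r) = r + r**2
G((-2)**3*(23 + x(3, f))) + 119595 = ((-2)**3*(23 + (1/2)*3/2))*(1 + (-2)**3*(23 + (1/2)*3/2)) + 119595 = (-8*(23 + (1/2)*3*(1/2)))*(1 - 8*(23 + (1/2)*3*(1/2))) + 119595 = (-8*(23 + 3/4))*(1 - 8*(23 + 3/4)) + 119595 = (-8*95/4)*(1 - 8*95/4) + 119595 = -190*(1 - 190) + 119595 = -190*(-189) + 119595 = 35910 + 119595 = 155505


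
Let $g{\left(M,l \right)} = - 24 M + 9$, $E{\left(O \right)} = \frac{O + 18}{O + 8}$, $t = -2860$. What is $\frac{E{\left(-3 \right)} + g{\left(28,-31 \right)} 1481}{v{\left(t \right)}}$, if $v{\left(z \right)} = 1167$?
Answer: $- \frac{327300}{389} \approx -841.39$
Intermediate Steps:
$E{\left(O \right)} = \frac{18 + O}{8 + O}$
$g{\left(M,l \right)} = 9 - 24 M$
$\frac{E{\left(-3 \right)} + g{\left(28,-31 \right)} 1481}{v{\left(t \right)}} = \frac{\frac{18 - 3}{8 - 3} + \left(9 - 672\right) 1481}{1167} = \left(\frac{1}{5} \cdot 15 + \left(9 - 672\right) 1481\right) \frac{1}{1167} = \left(\frac{1}{5} \cdot 15 - 981903\right) \frac{1}{1167} = \left(3 - 981903\right) \frac{1}{1167} = \left(-981900\right) \frac{1}{1167} = - \frac{327300}{389}$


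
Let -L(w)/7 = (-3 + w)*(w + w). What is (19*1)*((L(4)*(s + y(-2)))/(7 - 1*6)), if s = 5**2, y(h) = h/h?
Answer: -27664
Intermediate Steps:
y(h) = 1
s = 25
L(w) = -14*w*(-3 + w) (L(w) = -7*(-3 + w)*(w + w) = -7*(-3 + w)*2*w = -14*w*(-3 + w))
(19*1)*((L(4)*(s + y(-2)))/(7 - 1*6)) = (19*1)*(((14*4*(3 - 1*4))*(25 + 1))/(7 - 1*6)) = 19*(((14*4*(3 - 4))*26)/(7 - 6)) = 19*(((14*4*(-1))*26)/1) = 19*(-56*26*1) = 19*(-1456*1) = 19*(-1456) = -27664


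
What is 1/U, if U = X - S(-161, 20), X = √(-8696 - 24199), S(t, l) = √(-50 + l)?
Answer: I/(√30 - 3*√3655) ≈ -0.0056853*I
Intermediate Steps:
X = 3*I*√3655 (X = √(-32895) = 3*I*√3655 ≈ 181.37*I)
U = -I*√30 + 3*I*√3655 (U = 3*I*√3655 - √(-50 + 20) = 3*I*√3655 - √(-30) = 3*I*√3655 - I*√30 = -I*√30 + 3*I*√3655 ≈ 175.89*I)
1/U = 1/(I*(-√30 + 3*√3655)) = -I/(-√30 + 3*√3655)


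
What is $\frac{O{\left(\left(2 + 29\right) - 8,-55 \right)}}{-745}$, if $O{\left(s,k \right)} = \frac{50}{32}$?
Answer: $- \frac{5}{2384} \approx -0.0020973$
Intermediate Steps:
$O{\left(s,k \right)} = \frac{25}{16}$ ($O{\left(s,k \right)} = 50 \cdot \frac{1}{32} = \frac{25}{16}$)
$\frac{O{\left(\left(2 + 29\right) - 8,-55 \right)}}{-745} = \frac{25}{16 \left(-745\right)} = \frac{25}{16} \left(- \frac{1}{745}\right) = - \frac{5}{2384}$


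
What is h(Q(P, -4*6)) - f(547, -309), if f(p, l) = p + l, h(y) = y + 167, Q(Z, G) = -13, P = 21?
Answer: -84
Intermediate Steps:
h(y) = 167 + y
f(p, l) = l + p
h(Q(P, -4*6)) - f(547, -309) = (167 - 13) - (-309 + 547) = 154 - 1*238 = 154 - 238 = -84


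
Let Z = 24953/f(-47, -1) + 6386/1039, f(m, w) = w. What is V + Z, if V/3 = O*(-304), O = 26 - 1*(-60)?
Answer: -107410629/1039 ≈ -1.0338e+5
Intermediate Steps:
O = 86 (O = 26 + 60 = 86)
Z = -25919781/1039 (Z = 24953/(-1) + 6386/1039 = 24953*(-1) + 6386*(1/1039) = -24953 + 6386/1039 = -25919781/1039 ≈ -24947.)
V = -78432 (V = 3*(86*(-304)) = 3*(-26144) = -78432)
V + Z = -78432 - 25919781/1039 = -107410629/1039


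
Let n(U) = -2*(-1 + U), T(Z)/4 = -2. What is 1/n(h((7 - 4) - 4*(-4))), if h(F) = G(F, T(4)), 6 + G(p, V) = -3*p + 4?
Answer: 1/120 ≈ 0.0083333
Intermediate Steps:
T(Z) = -8 (T(Z) = 4*(-2) = -8)
G(p, V) = -2 - 3*p (G(p, V) = -6 + (-3*p + 4) = -6 + (4 - 3*p) = -2 - 3*p)
h(F) = -2 - 3*F
n(U) = 2 - 2*U
1/n(h((7 - 4) - 4*(-4))) = 1/(2 - 2*(-2 - 3*((7 - 4) - 4*(-4)))) = 1/(2 - 2*(-2 - 3*(3 + 16))) = 1/(2 - 2*(-2 - 3*19)) = 1/(2 - 2*(-2 - 57)) = 1/(2 - 2*(-59)) = 1/(2 + 118) = 1/120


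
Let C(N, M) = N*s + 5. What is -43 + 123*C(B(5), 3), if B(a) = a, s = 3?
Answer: 2417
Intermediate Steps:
C(N, M) = 5 + 3*N (C(N, M) = N*3 + 5 = 3*N + 5 = 5 + 3*N)
-43 + 123*C(B(5), 3) = -43 + 123*(5 + 3*5) = -43 + 123*(5 + 15) = -43 + 123*20 = -43 + 2460 = 2417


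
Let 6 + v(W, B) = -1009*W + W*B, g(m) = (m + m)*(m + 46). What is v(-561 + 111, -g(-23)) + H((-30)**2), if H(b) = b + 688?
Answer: -20468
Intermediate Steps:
H(b) = 688 + b
g(m) = 2*m*(46 + m) (g(m) = (2*m)*(46 + m) = 2*m*(46 + m))
v(W, B) = -6 - 1009*W + B*W (v(W, B) = -6 + (-1009*W + W*B) = -6 + (-1009*W + B*W) = -6 - 1009*W + B*W)
v(-561 + 111, -g(-23)) + H((-30)**2) = (-6 - 1009*(-561 + 111) + (-2*(-23)*(46 - 23))*(-561 + 111)) + (688 + (-30)**2) = (-6 - 1009*(-450) - 2*(-23)*23*(-450)) + (688 + 900) = (-6 + 454050 - 1*(-1058)*(-450)) + 1588 = (-6 + 454050 + 1058*(-450)) + 1588 = (-6 + 454050 - 476100) + 1588 = -22056 + 1588 = -20468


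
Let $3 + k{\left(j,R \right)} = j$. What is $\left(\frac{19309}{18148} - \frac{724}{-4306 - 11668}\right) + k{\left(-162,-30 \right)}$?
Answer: $- \frac{23755641981}{144948076} \approx -163.89$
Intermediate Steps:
$k{\left(j,R \right)} = -3 + j$
$\left(\frac{19309}{18148} - \frac{724}{-4306 - 11668}\right) + k{\left(-162,-30 \right)} = \left(\frac{19309}{18148} - \frac{724}{-4306 - 11668}\right) - 165 = \left(19309 \cdot \frac{1}{18148} - \frac{724}{-15974}\right) - 165 = \left(\frac{19309}{18148} - - \frac{362}{7987}\right) - 165 = \left(\frac{19309}{18148} + \frac{362}{7987}\right) - 165 = \frac{160790559}{144948076} - 165 = - \frac{23755641981}{144948076}$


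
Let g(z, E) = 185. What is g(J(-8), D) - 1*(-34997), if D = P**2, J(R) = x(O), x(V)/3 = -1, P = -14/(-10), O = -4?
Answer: 35182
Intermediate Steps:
P = 7/5 (P = -14*(-1/10) = 7/5 ≈ 1.4000)
x(V) = -3 (x(V) = 3*(-1) = -3)
J(R) = -3
D = 49/25 (D = (7/5)**2 = 49/25 ≈ 1.9600)
g(J(-8), D) - 1*(-34997) = 185 - 1*(-34997) = 185 + 34997 = 35182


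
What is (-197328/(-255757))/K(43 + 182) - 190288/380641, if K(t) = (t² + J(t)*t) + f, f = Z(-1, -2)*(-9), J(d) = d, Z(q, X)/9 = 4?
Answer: -818623297395928/1637551267586577 ≈ -0.49991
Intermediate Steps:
Z(q, X) = 36 (Z(q, X) = 9*4 = 36)
f = -324 (f = 36*(-9) = -324)
K(t) = -324 + 2*t² (K(t) = (t² + t*t) - 324 = (t² + t²) - 324 = 2*t² - 324 = -324 + 2*t²)
(-197328/(-255757))/K(43 + 182) - 190288/380641 = (-197328/(-255757))/(-324 + 2*(43 + 182)²) - 190288/380641 = (-197328*(-1/255757))/(-324 + 2*225²) - 190288*1/380641 = 197328/(255757*(-324 + 2*50625)) - 190288/380641 = 197328/(255757*(-324 + 101250)) - 190288/380641 = (197328/255757)/100926 - 190288/380641 = (197328/255757)*(1/100926) - 190288/380641 = 32888/4302088497 - 190288/380641 = -818623297395928/1637551267586577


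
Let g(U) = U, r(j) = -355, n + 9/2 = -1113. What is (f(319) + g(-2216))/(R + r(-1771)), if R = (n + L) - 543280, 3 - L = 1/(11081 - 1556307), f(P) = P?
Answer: 1465646861/420880545443 ≈ 0.0034823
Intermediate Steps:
n = -2235/2 (n = -9/2 - 1113 = -2235/2 ≈ -1117.5)
L = 4635679/1545226 (L = 3 - 1/(11081 - 1556307) = 3 - 1/(-1545226) = 3 - 1*(-1/1545226) = 3 + 1/1545226 = 4635679/1545226 ≈ 3.0000)
R = -420606267828/772613 (R = (-2235/2 + 4635679/1545226) - 543280 = -861077188/772613 - 543280 = -420606267828/772613 ≈ -5.4439e+5)
(f(319) + g(-2216))/(R + r(-1771)) = (319 - 2216)/(-420606267828/772613 - 355) = -1897/(-420880545443/772613) = -1897*(-772613/420880545443) = 1465646861/420880545443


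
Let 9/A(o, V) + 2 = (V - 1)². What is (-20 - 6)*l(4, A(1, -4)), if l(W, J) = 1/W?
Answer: -13/2 ≈ -6.5000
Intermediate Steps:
A(o, V) = 9/(-2 + (-1 + V)²) (A(o, V) = 9/(-2 + (V - 1)²) = 9/(-2 + (-1 + V)²))
(-20 - 6)*l(4, A(1, -4)) = (-20 - 6)/4 = -26*¼ = -13/2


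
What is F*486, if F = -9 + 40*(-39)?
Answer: -762534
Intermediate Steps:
F = -1569 (F = -9 - 1560 = -1569)
F*486 = -1569*486 = -762534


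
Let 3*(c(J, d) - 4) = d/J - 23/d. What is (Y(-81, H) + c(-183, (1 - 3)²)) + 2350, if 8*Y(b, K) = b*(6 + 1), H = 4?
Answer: 10019035/4392 ≈ 2281.2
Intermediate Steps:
Y(b, K) = 7*b/8 (Y(b, K) = (b*(6 + 1))/8 = (b*7)/8 = (7*b)/8 = 7*b/8)
c(J, d) = 4 - 23/(3*d) + d/(3*J) (c(J, d) = 4 + (d/J - 23/d)/3 = 4 + (-23/d + d/J)/3 = 4 + (-23/(3*d) + d/(3*J)) = 4 - 23/(3*d) + d/(3*J))
(Y(-81, H) + c(-183, (1 - 3)²)) + 2350 = ((7/8)*(-81) + (4 - 23/(3*(1 - 3)²) + (⅓)*(1 - 3)²/(-183))) + 2350 = (-567/8 + (4 - 23/(3*((-2)²)) + (⅓)*(-2)²*(-1/183))) + 2350 = (-567/8 + (4 - 23/3/4 + (⅓)*4*(-1/183))) + 2350 = (-567/8 + (4 - 23/3*¼ - 4/549)) + 2350 = (-567/8 + (4 - 23/12 - 4/549)) + 2350 = (-567/8 + 4559/2196) + 2350 = -302165/4392 + 2350 = 10019035/4392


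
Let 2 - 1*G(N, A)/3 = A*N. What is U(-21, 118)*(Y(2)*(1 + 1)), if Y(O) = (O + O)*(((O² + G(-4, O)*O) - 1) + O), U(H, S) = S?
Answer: 61360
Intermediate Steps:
G(N, A) = 6 - 3*A*N
Y(O) = 2*O*(-1 + O + O² + O*(6 + 12*O)) (Y(O) = (O + O)*(((O² + (6 - 3*O*(-4))*O) - 1) + O) = (2*O)*(((O² + (6 + 12*O)*O) - 1) + O) = (2*O)*(((O² + O*(6 + 12*O)) - 1) + O) = (2*O)*((-1 + O² + O*(6 + 12*O)) + O) = (2*O)*(-1 + O + O² + O*(6 + 12*O)) = 2*O*(-1 + O + O² + O*(6 + 12*O)))
U(-21, 118)*(Y(2)*(1 + 1)) = 118*((2*2*(-1 + 7*2 + 13*2²))*(1 + 1)) = 118*((2*2*(-1 + 14 + 13*4))*2) = 118*((2*2*(-1 + 14 + 52))*2) = 118*((2*2*65)*2) = 118*(260*2) = 118*520 = 61360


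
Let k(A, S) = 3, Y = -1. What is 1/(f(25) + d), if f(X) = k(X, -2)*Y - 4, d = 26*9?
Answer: 1/227 ≈ 0.0044053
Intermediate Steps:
d = 234
f(X) = -7 (f(X) = 3*(-1) - 4 = -3 - 4 = -7)
1/(f(25) + d) = 1/(-7 + 234) = 1/227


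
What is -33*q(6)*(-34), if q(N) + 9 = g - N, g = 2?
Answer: -14586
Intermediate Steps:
q(N) = -7 - N (q(N) = -9 + (2 - N) = -7 - N)
-33*q(6)*(-34) = -33*(-7 - 1*6)*(-34) = -33*(-7 - 6)*(-34) = -33*(-13)*(-34) = 429*(-34) = -14586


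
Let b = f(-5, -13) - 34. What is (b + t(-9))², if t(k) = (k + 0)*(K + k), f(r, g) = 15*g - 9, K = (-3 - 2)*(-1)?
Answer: 40804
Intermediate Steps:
K = 5 (K = -5*(-1) = 5)
f(r, g) = -9 + 15*g
t(k) = k*(5 + k) (t(k) = (k + 0)*(5 + k) = k*(5 + k))
b = -238 (b = (-9 + 15*(-13)) - 34 = (-9 - 195) - 34 = -204 - 34 = -238)
(b + t(-9))² = (-238 - 9*(5 - 9))² = (-238 - 9*(-4))² = (-238 + 36)² = (-202)² = 40804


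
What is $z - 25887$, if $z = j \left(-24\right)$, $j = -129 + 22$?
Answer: $-23319$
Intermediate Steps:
$j = -107$
$z = 2568$ ($z = \left(-107\right) \left(-24\right) = 2568$)
$z - 25887 = 2568 - 25887 = -23319$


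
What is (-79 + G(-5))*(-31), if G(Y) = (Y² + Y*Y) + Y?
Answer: 1054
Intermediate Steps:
G(Y) = Y + 2*Y² (G(Y) = (Y² + Y²) + Y = 2*Y² + Y = Y + 2*Y²)
(-79 + G(-5))*(-31) = (-79 - 5*(1 + 2*(-5)))*(-31) = (-79 - 5*(1 - 10))*(-31) = (-79 - 5*(-9))*(-31) = (-79 + 45)*(-31) = -34*(-31) = 1054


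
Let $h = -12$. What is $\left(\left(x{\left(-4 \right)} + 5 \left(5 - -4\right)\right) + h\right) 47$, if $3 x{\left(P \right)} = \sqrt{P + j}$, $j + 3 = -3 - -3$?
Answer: $1551 + \frac{47 i \sqrt{7}}{3} \approx 1551.0 + 41.45 i$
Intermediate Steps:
$j = -3$ ($j = -3 - 0 = -3 + \left(-3 + 3\right) = -3 + 0 = -3$)
$x{\left(P \right)} = \frac{\sqrt{-3 + P}}{3}$ ($x{\left(P \right)} = \frac{\sqrt{P - 3}}{3} = \frac{\sqrt{-3 + P}}{3}$)
$\left(\left(x{\left(-4 \right)} + 5 \left(5 - -4\right)\right) + h\right) 47 = \left(\left(\frac{\sqrt{-3 - 4}}{3} + 5 \left(5 - -4\right)\right) - 12\right) 47 = \left(\left(\frac{\sqrt{-7}}{3} + 5 \left(5 + 4\right)\right) - 12\right) 47 = \left(\left(\frac{i \sqrt{7}}{3} + 5 \cdot 9\right) - 12\right) 47 = \left(\left(\frac{i \sqrt{7}}{3} + 45\right) - 12\right) 47 = \left(\left(45 + \frac{i \sqrt{7}}{3}\right) - 12\right) 47 = \left(33 + \frac{i \sqrt{7}}{3}\right) 47 = 1551 + \frac{47 i \sqrt{7}}{3}$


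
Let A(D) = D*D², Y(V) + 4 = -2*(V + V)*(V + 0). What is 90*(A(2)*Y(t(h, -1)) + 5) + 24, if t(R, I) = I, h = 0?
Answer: -5286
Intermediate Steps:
Y(V) = -4 - 4*V² (Y(V) = -4 - 2*(V + V)*(V + 0) = -4 - 2*2*V*V = -4 - 4*V²)
A(D) = D³
90*(A(2)*Y(t(h, -1)) + 5) + 24 = 90*(2³*(-4 - 4*(-1)²) + 5) + 24 = 90*(8*(-4 - 4*1) + 5) + 24 = 90*(8*(-4 - 4) + 5) + 24 = 90*(8*(-8) + 5) + 24 = 90*(-64 + 5) + 24 = 90*(-59) + 24 = -5310 + 24 = -5286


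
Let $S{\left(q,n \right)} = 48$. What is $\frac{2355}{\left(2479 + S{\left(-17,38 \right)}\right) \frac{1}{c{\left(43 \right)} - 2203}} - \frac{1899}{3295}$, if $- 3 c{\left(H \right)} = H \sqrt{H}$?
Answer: $- \frac{17099472948}{8326465} - \frac{33755 \sqrt{43}}{2527} \approx -2141.2$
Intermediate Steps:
$c{\left(H \right)} = - \frac{H^{\frac{3}{2}}}{3}$ ($c{\left(H \right)} = - \frac{H \sqrt{H}}{3} = - \frac{H^{\frac{3}{2}}}{3}$)
$\frac{2355}{\left(2479 + S{\left(-17,38 \right)}\right) \frac{1}{c{\left(43 \right)} - 2203}} - \frac{1899}{3295} = \frac{2355}{\left(2479 + 48\right) \frac{1}{- \frac{43^{\frac{3}{2}}}{3} - 2203}} - \frac{1899}{3295} = \frac{2355}{2527 \frac{1}{- \frac{43 \sqrt{43}}{3} - 2203}} - \frac{1899}{3295} = \frac{2355}{2527 \frac{1}{-2203 - \frac{43 \sqrt{43}}{3}}} - \frac{1899}{3295} = 2355 \left(- \frac{2203}{2527} - \frac{43 \sqrt{43}}{7581}\right) - \frac{1899}{3295} = \left(- \frac{5188065}{2527} - \frac{33755 \sqrt{43}}{2527}\right) - \frac{1899}{3295} = - \frac{17099472948}{8326465} - \frac{33755 \sqrt{43}}{2527}$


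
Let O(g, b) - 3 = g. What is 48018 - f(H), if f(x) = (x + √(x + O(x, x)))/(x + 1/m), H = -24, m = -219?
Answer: 252425370/5257 + 657*I*√5/5257 ≈ 48017.0 + 0.27946*I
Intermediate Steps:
O(g, b) = 3 + g
f(x) = (x + √(3 + 2*x))/(-1/219 + x) (f(x) = (x + √(x + (3 + x)))/(x + 1/(-219)) = (x + √(3 + 2*x))/(x - 1/219) = (x + √(3 + 2*x))/(-1/219 + x))
48018 - f(H) = 48018 - 219*(-24 + √(3 + 2*(-24)))/(-1 + 219*(-24)) = 48018 - 219*(-24 + √(3 - 48))/(-1 - 5256) = 48018 - 219*(-24 + √(-45))/(-5257) = 48018 - 219*(-1)*(-24 + 3*I*√5)/5257 = 48018 - (5256/5257 - 657*I*√5/5257) = 48018 + (-5256/5257 + 657*I*√5/5257) = 252425370/5257 + 657*I*√5/5257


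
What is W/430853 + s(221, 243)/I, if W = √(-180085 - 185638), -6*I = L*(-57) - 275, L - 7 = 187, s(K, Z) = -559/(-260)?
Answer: 129/113330 + I*√365723/430853 ≈ 0.0011383 + 0.0014036*I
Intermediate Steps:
s(K, Z) = 43/20 (s(K, Z) = -559*(-1/260) = 43/20)
L = 194 (L = 7 + 187 = 194)
I = 11333/6 (I = -(194*(-57) - 275)/6 = -(-11058 - 275)/6 = -⅙*(-11333) = 11333/6 ≈ 1888.8)
W = I*√365723 (W = √(-365723) = I*√365723 ≈ 604.75*I)
W/430853 + s(221, 243)/I = (I*√365723)/430853 + 43/(20*(11333/6)) = (I*√365723)*(1/430853) + (43/20)*(6/11333) = I*√365723/430853 + 129/113330 = 129/113330 + I*√365723/430853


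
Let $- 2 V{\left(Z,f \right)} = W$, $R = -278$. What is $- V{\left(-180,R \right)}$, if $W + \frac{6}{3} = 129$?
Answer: $\frac{127}{2} \approx 63.5$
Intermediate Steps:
$W = 127$ ($W = -2 + 129 = 127$)
$V{\left(Z,f \right)} = - \frac{127}{2}$ ($V{\left(Z,f \right)} = \left(- \frac{1}{2}\right) 127 = - \frac{127}{2}$)
$- V{\left(-180,R \right)} = \left(-1\right) \left(- \frac{127}{2}\right) = \frac{127}{2}$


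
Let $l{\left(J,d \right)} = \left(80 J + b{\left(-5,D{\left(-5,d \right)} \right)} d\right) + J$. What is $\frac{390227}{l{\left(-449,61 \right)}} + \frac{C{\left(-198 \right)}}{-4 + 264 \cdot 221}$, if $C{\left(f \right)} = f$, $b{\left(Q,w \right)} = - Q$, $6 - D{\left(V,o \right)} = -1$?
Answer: $- \frac{5693245963}{525993440} \approx -10.824$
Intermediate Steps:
$D{\left(V,o \right)} = 7$ ($D{\left(V,o \right)} = 6 - -1 = 6 + 1 = 7$)
$l{\left(J,d \right)} = 5 d + 81 J$ ($l{\left(J,d \right)} = \left(80 J + \left(-1\right) \left(-5\right) d\right) + J = \left(80 J + 5 d\right) + J = \left(5 d + 80 J\right) + J = 5 d + 81 J$)
$\frac{390227}{l{\left(-449,61 \right)}} + \frac{C{\left(-198 \right)}}{-4 + 264 \cdot 221} = \frac{390227}{5 \cdot 61 + 81 \left(-449\right)} - \frac{198}{-4 + 264 \cdot 221} = \frac{390227}{305 - 36369} - \frac{198}{-4 + 58344} = \frac{390227}{-36064} - \frac{198}{58340} = 390227 \left(- \frac{1}{36064}\right) - \frac{99}{29170} = - \frac{390227}{36064} - \frac{99}{29170} = - \frac{5693245963}{525993440}$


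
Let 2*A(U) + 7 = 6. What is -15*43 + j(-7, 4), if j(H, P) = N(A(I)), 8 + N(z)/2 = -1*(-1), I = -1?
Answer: -659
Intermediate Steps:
A(U) = -½ (A(U) = -7/2 + (½)*6 = -7/2 + 3 = -½)
N(z) = -14 (N(z) = -16 + 2*(-1*(-1)) = -16 + 2*1 = -16 + 2 = -14)
j(H, P) = -14
-15*43 + j(-7, 4) = -15*43 - 14 = -645 - 14 = -659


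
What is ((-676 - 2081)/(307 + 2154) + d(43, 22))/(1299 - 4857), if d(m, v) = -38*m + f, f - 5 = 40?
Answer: 1956643/4378119 ≈ 0.44691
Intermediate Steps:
f = 45 (f = 5 + 40 = 45)
d(m, v) = 45 - 38*m (d(m, v) = -38*m + 45 = 45 - 38*m)
((-676 - 2081)/(307 + 2154) + d(43, 22))/(1299 - 4857) = ((-676 - 2081)/(307 + 2154) + (45 - 38*43))/(1299 - 4857) = (-2757/2461 + (45 - 1634))/(-3558) = (-2757*1/2461 - 1589)*(-1/3558) = (-2757/2461 - 1589)*(-1/3558) = -3913286/2461*(-1/3558) = 1956643/4378119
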